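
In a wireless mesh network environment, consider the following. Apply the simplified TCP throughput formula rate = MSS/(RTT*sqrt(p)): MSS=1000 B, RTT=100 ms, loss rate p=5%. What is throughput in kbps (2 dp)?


Given: MSS = 1000 bytes, RTT = 100 ms, loss = 5%
RTT in seconds = 100 / 1000 = 0.1
Loss rate = 5% = 0.05
sqrt(loss) = sqrt(0.05) = 0.223606797750
Throughput (bytes/s) = 1000 / (0.1 * 0.223606797750) = 44721.3595
Throughput (kbps) = 44721.3595 * 8 / 1000 = 357.770876 -> 357.77 kbps (2 dp)

357.77


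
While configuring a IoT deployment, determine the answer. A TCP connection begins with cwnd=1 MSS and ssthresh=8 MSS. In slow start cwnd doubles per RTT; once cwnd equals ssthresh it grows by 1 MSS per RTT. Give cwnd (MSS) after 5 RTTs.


RTT 0: cwnd = 1 MSS (initial)
RTT 1: cwnd = 2 MSS (slow start, doubled)
RTT 2: cwnd = 4 MSS (slow start, doubled)
RTT 3: cwnd = 8 MSS (slow start, doubled)
RTT 4: cwnd = 9 MSS (congestion avoidance, +1)
RTT 5: cwnd = 10 MSS (congestion avoidance, +1)

10


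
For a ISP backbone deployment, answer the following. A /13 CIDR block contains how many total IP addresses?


Given: CIDR prefix /13
Host bits = 32 - 13 = 19
Total addresses = 2^19 = 524288

524288


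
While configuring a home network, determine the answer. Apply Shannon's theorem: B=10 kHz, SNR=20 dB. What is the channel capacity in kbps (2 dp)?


Given: B = 10 kHz, SNR = 20 dB
SNR linear = 10^(20/10) = 100
1 + SNR = 101
log2(101) = 6.6582114828
C = 10 * 1000 * 6.6582114828 = 66582.1148 bps
C = 66.582115 kbps -> 66.58 kbps (2 dp)

66.58


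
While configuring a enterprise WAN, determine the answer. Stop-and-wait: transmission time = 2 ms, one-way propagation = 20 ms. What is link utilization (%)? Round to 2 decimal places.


Given: Ttrans = 2 ms, Tprop = 20 ms
RTT = 2 * Tprop = 2 * 20 = 40 ms
U = Ttrans / (Ttrans + RTT)
U = 2 / (2 + 40)
U = 2 / 42 = 0.047619
U% = 4.76%

4.76


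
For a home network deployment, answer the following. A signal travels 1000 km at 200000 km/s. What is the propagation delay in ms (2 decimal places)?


Given: distance = 1000 km, speed = 200000 km/s
Delay = distance / speed = 1000 / 200000 seconds
Delay in ms = 1000 * 1000 / 200000
Delay = 5.0000 ms
Rounded to 2 dp = 5.00 ms

5.00


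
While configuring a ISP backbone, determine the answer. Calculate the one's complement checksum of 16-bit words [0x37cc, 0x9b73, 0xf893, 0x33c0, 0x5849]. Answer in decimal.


Given words: [0x37cc, 0x9b73, 0xf893, 0x33c0, 0x5849]
Step 1: Sum all words
Raw sum = 14284 + 39795 + 63635 + 13248 + 22601 = 153563
Step 2: Fold carry: (22491 + 2) = 22493
One's complement = ~22493 & 0xFFFF = 43042

43042


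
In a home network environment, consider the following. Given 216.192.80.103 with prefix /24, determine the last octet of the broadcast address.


Given: IP = 216.192.80.103, prefix = /24
Host bits = 32 - 24 = 8
Network last octet = 103 AND mask = 0
Host part size = 2^8 - 1 = 255
Broadcast last octet = 0 OR 255 = 255

255


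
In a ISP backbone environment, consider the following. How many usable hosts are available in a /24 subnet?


Given: subnet mask /24
Host bits = 32 - 24 = 8
Total addresses = 2^8 = 256
Usable hosts = 256 - 2 (network + broadcast) = 254

254


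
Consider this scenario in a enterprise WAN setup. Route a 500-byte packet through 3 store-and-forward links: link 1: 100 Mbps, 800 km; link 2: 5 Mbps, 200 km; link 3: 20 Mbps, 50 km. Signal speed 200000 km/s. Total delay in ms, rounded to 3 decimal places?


Packet = 500 bytes = 4000 bits. Store-and-forward: sum (t_trans + t_prop) per link.
Link 1: t_trans = 4000/(100*10^6) s = 0.0400 ms; t_prop = 800/200000 s = 4.0000 ms; subtotal = 4.0400 ms
Link 2: t_trans = 4000/(5*10^6) s = 0.8000 ms; t_prop = 200/200000 s = 1.0000 ms; subtotal = 1.8000 ms
Link 3: t_trans = 4000/(20*10^6) s = 0.2000 ms; t_prop = 50/200000 s = 0.2500 ms; subtotal = 0.4500 ms
End-to-end = 4.0400 + 1.8000 + 0.4500 = 6.2900 ms -> 6.290 ms (3 dp)

6.290


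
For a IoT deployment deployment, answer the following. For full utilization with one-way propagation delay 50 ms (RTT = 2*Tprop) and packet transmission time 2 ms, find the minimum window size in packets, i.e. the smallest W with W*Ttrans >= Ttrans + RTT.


Given: Ttrans = 2 ms, RTT = 100 ms (= 2 * Tprop, Tprop = 50 ms)
Time until first ACK returns = Ttrans + RTT = 2 + 100 = 102 ms
Need W * Ttrans >= Ttrans + RTT  ->  W >= (Ttrans + RTT) / Ttrans
(Ttrans + RTT) / Ttrans = 102 / 2 = 51
W_min = ceil(51) = 51

51


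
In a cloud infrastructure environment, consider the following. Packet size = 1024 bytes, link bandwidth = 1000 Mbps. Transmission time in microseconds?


Given: packet = 1024 bytes, bandwidth = 1000 Mbps
Packet in bits = 1024 * 8 = 8192 bits
Bandwidth = 1000 * 10^6 = 1000000000 bps
Time = 8192 / 1000000000 seconds
Time in us = 8192 * 10^6 / 1000000000 = 8.192

8.192


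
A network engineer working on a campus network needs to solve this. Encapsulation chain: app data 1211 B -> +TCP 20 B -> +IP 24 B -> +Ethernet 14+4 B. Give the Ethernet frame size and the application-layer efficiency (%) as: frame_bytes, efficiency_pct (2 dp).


TCP segment = 1211 + 20 = 1231 B
IP packet = 1231 + 24 = 1255 B
Ethernet frame = 1255 + 14 + 4 = 1273 B
Efficiency = app / frame = 1211 / 1273 = 0.951296 = 95.1296% -> 95.13% (2 dp)

1273, 95.13


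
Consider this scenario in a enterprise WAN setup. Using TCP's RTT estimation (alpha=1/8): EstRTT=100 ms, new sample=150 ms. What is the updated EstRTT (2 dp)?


Given: EstRTT = 100 ms, SampleRTT = 150 ms, alpha = 1/8
New EstRTT = (1 - alpha) * EstRTT + alpha * SampleRTT
(7/8) * 100 = 87.5
(1/8) * 150 = 18.75
New EstRTT = 87.5 + 18.75 = 106.25 ms -> 106.25 ms (2 dp)

106.25


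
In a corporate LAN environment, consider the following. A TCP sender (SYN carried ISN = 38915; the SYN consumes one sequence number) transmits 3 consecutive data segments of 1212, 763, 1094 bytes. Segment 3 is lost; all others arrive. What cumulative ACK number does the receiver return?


SYN uses sequence number 38915; first data byte = ISN + 1 = 38916.
Segment 1: SEQ = 38916, len = 1212 B, covers [38916, 40127]
Segment 2: SEQ = 40128, len = 763 B, covers [40128, 40890]
Segment 3: SEQ = 40891, len = 1094 B, covers [40891, 41984] [LOST]
In-order data received: bytes [38916, 40890] (segments 1..2).
Segment 3 missing -> gap begins at byte 40891.
Cumulative ACK = next expected in-order byte = 38916 + 1212 + 763 = 40891

40891


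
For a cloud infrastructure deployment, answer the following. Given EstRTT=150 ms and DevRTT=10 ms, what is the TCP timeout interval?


Given: EstRTT = 150 ms, DevRTT = 10 ms
Timeout = EstRTT + 4 * DevRTT
4 * DevRTT = 4 * 10 = 40
Timeout = 150 + 40 = 190 ms

190


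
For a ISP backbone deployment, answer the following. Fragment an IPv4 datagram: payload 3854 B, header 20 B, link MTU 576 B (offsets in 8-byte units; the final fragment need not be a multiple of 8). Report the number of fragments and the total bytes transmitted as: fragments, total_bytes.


Max data per non-final fragment = floor((MTU - header)/8)*8 = floor((576 - 20)/8)*8 = floor(556/8)*8 = 552 B
Final fragment needs no 8-byte alignment: it can carry up to MTU - header = 556 B
Non-final fragments needed = ceil((payload - 556) / 552) = ceil(3298/552) = ceil(5.9746) = 6
Number of fragments = 6 + 1 = 7
Fragment sizes (data): 6 * 552 B + 542 B (last, 542 <= 556 OK)
Total bytes sent = payload + n_frags * header = 3854 + 7*20 = 3854 + 140 = 3994 B

7, 3994


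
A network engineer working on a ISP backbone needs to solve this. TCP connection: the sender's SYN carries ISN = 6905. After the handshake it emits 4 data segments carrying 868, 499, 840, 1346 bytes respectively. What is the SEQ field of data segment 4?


The SYN occupies sequence number ISN = 6905, so the first data byte is ISN + 1 = 6906.
SEQ of data segment i = (ISN + 1) + sum of payload sizes of segments 1..i-1.
Segment 1: SEQ = 6906, payload = 868 bytes
Segment 2: SEQ = 7774, payload = 499 bytes
Segment 3: SEQ = 8273, payload = 840 bytes
Segment 4: SEQ = 9113, payload = 1346 bytes
SEQ of segment 4 = 6906 + 868 + 499 + 840 = 9113

9113


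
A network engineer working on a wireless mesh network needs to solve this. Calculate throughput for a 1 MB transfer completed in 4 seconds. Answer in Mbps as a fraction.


Given: file = 1 MB, time = 4 s
File in Mb = 1 * 8 = 8 Mb
Throughput = 8 / 4 Mbps
Throughput = 2 Mbps

2


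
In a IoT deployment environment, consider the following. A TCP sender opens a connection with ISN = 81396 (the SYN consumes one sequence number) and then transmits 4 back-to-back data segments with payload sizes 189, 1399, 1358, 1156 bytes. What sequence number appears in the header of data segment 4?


The SYN occupies sequence number ISN = 81396, so the first data byte is ISN + 1 = 81397.
SEQ of data segment i = (ISN + 1) + sum of payload sizes of segments 1..i-1.
Segment 1: SEQ = 81397, payload = 189 bytes
Segment 2: SEQ = 81586, payload = 1399 bytes
Segment 3: SEQ = 82985, payload = 1358 bytes
Segment 4: SEQ = 84343, payload = 1156 bytes
SEQ of segment 4 = 81397 + 189 + 1399 + 1358 = 84343

84343


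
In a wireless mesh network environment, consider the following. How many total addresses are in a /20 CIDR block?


Given: CIDR prefix /20
Host bits = 32 - 20 = 12
Total addresses = 2^12 = 4096

4096


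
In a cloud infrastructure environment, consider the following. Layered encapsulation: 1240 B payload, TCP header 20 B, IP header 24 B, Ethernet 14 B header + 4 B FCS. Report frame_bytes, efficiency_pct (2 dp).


TCP segment = 1240 + 20 = 1260 B
IP packet = 1260 + 24 = 1284 B
Ethernet frame = 1284 + 14 + 4 = 1302 B
Efficiency = app / frame = 1240 / 1302 = 0.952381 = 95.2381% -> 95.24% (2 dp)

1302, 95.24


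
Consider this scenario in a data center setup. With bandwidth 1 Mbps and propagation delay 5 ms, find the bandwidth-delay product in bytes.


Given: bandwidth = 1 Mbps, delay = 5 ms
BDP in bits = 1 * 10^6 * 5 / 1000
BDP in bits = 5000
BDP in bytes = 5000 / 8 = 625

625


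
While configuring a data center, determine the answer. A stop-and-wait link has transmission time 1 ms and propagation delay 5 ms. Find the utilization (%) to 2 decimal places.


Given: Ttrans = 1 ms, Tprop = 5 ms
RTT = 2 * Tprop = 2 * 5 = 10 ms
U = Ttrans / (Ttrans + RTT)
U = 1 / (1 + 10)
U = 1 / 11 = 0.090909
U% = 9.09%

9.09


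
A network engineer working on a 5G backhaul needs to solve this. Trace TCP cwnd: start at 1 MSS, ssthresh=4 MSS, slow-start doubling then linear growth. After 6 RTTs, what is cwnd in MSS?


RTT 0: cwnd = 1 MSS (initial)
RTT 1: cwnd = 2 MSS (slow start, doubled)
RTT 2: cwnd = 4 MSS (slow start, doubled)
RTT 3: cwnd = 5 MSS (congestion avoidance, +1)
RTT 4: cwnd = 6 MSS (congestion avoidance, +1)
RTT 5: cwnd = 7 MSS (congestion avoidance, +1)
RTT 6: cwnd = 8 MSS (congestion avoidance, +1)

8


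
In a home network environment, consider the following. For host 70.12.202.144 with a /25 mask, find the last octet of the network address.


Given: IP = 70.12.202.144, prefix = /25
Subnet mask = 255.255.255.128
Last octet of IP: 144
Last octet of mask: 128
Network last octet = 144 AND 128 = 128

128


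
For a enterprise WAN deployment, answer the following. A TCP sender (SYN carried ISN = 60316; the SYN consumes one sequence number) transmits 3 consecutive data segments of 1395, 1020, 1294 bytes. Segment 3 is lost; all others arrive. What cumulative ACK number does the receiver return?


SYN uses sequence number 60316; first data byte = ISN + 1 = 60317.
Segment 1: SEQ = 60317, len = 1395 B, covers [60317, 61711]
Segment 2: SEQ = 61712, len = 1020 B, covers [61712, 62731]
Segment 3: SEQ = 62732, len = 1294 B, covers [62732, 64025] [LOST]
In-order data received: bytes [60317, 62731] (segments 1..2).
Segment 3 missing -> gap begins at byte 62732.
Cumulative ACK = next expected in-order byte = 60317 + 1395 + 1020 = 62732

62732


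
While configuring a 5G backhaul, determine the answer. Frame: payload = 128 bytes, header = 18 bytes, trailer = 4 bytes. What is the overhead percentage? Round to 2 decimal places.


Given: payload = 128 B, header = 18 B, trailer = 4 B
Overhead bytes = header + trailer = 18 + 4 = 22
Total frame = payload + overhead = 128 + 22 = 150
Overhead % = 22 / 150 * 100 = 14.6667% -> 14.67% (2 dp)

14.67


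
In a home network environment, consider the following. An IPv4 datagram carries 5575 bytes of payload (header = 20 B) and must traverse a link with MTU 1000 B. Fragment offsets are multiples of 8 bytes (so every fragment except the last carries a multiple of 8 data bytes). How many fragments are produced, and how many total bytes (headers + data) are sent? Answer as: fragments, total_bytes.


Max data per non-final fragment = floor((MTU - header)/8)*8 = floor((1000 - 20)/8)*8 = floor(980/8)*8 = 976 B
Final fragment needs no 8-byte alignment: it can carry up to MTU - header = 980 B
Non-final fragments needed = ceil((payload - 980) / 976) = ceil(4595/976) = ceil(4.7080) = 5
Number of fragments = 5 + 1 = 6
Fragment sizes (data): 5 * 976 B + 695 B (last, 695 <= 980 OK)
Total bytes sent = payload + n_frags * header = 5575 + 6*20 = 5575 + 120 = 5695 B

6, 5695


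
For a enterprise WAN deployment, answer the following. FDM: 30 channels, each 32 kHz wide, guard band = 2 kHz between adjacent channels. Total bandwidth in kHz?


Given: 30 channels, 32 kHz each, guard = 2 kHz
Channel bandwidth = 30 * 32 = 960 kHz
Guard bands = 29 gaps * 2 kHz = 58 kHz
Total = 960 + 58 = 1018 kHz

1018


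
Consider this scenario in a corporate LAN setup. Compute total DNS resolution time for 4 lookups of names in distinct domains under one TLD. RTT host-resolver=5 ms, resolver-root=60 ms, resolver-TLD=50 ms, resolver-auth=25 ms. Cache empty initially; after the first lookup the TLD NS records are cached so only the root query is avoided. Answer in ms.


Lookup 1 (cold cache): local + root + TLD + auth = 5 + 60 + 50 + 25 = 140 ms
Lookups 2..4 (TLD NS cached -> skip root; new domain -> still ask TLD and auth): local + TLD + auth = 5 + 50 + 25 = 80 ms each
Remaining 3 lookups: 3 * 80 = 240 ms
Total = 140 + 240 = 380 ms

380


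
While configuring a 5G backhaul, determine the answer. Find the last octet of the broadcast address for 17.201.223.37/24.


Given: IP = 17.201.223.37, prefix = /24
Host bits = 32 - 24 = 8
Network last octet = 37 AND mask = 0
Host part size = 2^8 - 1 = 255
Broadcast last octet = 0 OR 255 = 255

255


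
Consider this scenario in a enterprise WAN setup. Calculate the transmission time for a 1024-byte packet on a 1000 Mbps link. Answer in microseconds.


Given: packet = 1024 bytes, bandwidth = 1000 Mbps
Packet in bits = 1024 * 8 = 8192 bits
Bandwidth = 1000 * 10^6 = 1000000000 bps
Time = 8192 / 1000000000 seconds
Time in us = 8192 * 10^6 / 1000000000 = 8.192

8.192


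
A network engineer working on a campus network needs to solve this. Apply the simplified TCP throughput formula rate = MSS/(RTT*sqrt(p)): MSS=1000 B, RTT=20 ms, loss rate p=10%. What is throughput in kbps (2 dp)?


Given: MSS = 1000 bytes, RTT = 20 ms, loss = 10%
RTT in seconds = 20 / 1000 = 0.02
Loss rate = 10% = 0.1
sqrt(loss) = sqrt(0.1) = 0.316227766017
Throughput (bytes/s) = 1000 / (0.02 * 0.316227766017) = 158113.8830
Throughput (kbps) = 158113.8830 * 8 / 1000 = 1264.911064 -> 1264.91 kbps (2 dp)

1264.91


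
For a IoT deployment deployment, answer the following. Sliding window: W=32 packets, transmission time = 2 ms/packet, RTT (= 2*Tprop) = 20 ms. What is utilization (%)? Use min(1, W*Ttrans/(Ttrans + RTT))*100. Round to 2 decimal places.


Given: W = 32, Ttrans = 2 ms, RTT = 20 ms (= 2 * Tprop, Tprop = 10 ms)
Cycle time = Ttrans + RTT = 2 + 20 = 22 ms (first packet sent until its ACK returns)
W * Ttrans = 32 * 2 = 64 ms of sending per cycle
W * Ttrans / (Ttrans + RTT) = 64 / 22 = 2.909091
U = min(1, 2.909091) = 1.000000
U% = 100.00%

100.00


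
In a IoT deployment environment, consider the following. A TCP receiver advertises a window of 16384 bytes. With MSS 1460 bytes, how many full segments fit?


Given: RWND = 16384 bytes, MSS = 1460 bytes
Full segments = floor(RWND / MSS)
Full segments = floor(16384 / 1460)
Full segments = floor(11.2219) = 11

11


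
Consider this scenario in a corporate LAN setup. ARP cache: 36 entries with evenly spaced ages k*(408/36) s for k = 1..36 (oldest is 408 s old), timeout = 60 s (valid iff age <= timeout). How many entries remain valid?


Ages are k * 408/36 s for k = 1..36 (spacing = 11.3333 s).
Entry k is valid iff k * 408/36 <= 60 iff k <= 36 * 60 / 408 = 5.2941
n_valid = floor(5.2941) = 5
(n_stale = 36 - 5 = 31)

5


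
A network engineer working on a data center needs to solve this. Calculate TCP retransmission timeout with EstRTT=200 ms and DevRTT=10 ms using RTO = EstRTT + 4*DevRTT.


Given: EstRTT = 200 ms, DevRTT = 10 ms
Timeout = EstRTT + 4 * DevRTT
4 * DevRTT = 4 * 10 = 40
Timeout = 200 + 40 = 240 ms

240


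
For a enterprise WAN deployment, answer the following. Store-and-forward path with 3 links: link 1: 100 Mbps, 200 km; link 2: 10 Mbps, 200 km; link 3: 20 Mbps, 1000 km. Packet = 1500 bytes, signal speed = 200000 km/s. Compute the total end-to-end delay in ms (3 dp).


Packet = 1500 bytes = 12000 bits. Store-and-forward: sum (t_trans + t_prop) per link.
Link 1: t_trans = 12000/(100*10^6) s = 0.1200 ms; t_prop = 200/200000 s = 1.0000 ms; subtotal = 1.1200 ms
Link 2: t_trans = 12000/(10*10^6) s = 1.2000 ms; t_prop = 200/200000 s = 1.0000 ms; subtotal = 2.2000 ms
Link 3: t_trans = 12000/(20*10^6) s = 0.6000 ms; t_prop = 1000/200000 s = 5.0000 ms; subtotal = 5.6000 ms
End-to-end = 1.1200 + 2.2000 + 5.6000 = 8.9200 ms -> 8.920 ms (3 dp)

8.920


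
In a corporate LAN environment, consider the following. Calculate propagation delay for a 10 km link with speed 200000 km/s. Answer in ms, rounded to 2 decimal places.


Given: distance = 10 km, speed = 200000 km/s
Delay = distance / speed = 10 / 200000 seconds
Delay in ms = 10 * 1000 / 200000
Delay = 0.0500 ms
Rounded to 2 dp = 0.05 ms

0.05


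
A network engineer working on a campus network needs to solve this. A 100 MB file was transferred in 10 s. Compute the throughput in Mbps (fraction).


Given: file = 100 MB, time = 10 s
File in Mb = 100 * 8 = 800 Mb
Throughput = 800 / 10 Mbps
Throughput = 80 Mbps

80


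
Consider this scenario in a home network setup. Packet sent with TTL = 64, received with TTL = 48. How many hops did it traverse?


Given: initial TTL = 64, received TTL = 48
Hops = initial TTL - received TTL
Hops = 64 - 48 = 16

16


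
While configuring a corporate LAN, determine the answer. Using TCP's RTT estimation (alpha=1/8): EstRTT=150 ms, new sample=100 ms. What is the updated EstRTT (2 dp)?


Given: EstRTT = 150 ms, SampleRTT = 100 ms, alpha = 1/8
New EstRTT = (1 - alpha) * EstRTT + alpha * SampleRTT
(7/8) * 150 = 131.25
(1/8) * 100 = 12.5
New EstRTT = 131.25 + 12.5 = 143.75 ms -> 143.75 ms (2 dp)

143.75


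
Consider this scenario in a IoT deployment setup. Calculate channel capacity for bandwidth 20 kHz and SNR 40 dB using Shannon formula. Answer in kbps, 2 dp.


Given: B = 20 kHz, SNR = 40 dB
SNR linear = 10^(40/10) = 10000
1 + SNR = 10001
log2(10001) = 13.2878566418
C = 20 * 1000 * 13.2878566418 = 265757.1328 bps
C = 265.757133 kbps -> 265.76 kbps (2 dp)

265.76


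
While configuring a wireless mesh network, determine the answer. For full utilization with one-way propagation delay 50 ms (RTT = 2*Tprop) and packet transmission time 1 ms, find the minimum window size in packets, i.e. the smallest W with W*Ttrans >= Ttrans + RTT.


Given: Ttrans = 1 ms, RTT = 100 ms (= 2 * Tprop, Tprop = 50 ms)
Time until first ACK returns = Ttrans + RTT = 1 + 100 = 101 ms
Need W * Ttrans >= Ttrans + RTT  ->  W >= (Ttrans + RTT) / Ttrans
(Ttrans + RTT) / Ttrans = 101 / 1 = 101
W_min = ceil(101) = 101

101


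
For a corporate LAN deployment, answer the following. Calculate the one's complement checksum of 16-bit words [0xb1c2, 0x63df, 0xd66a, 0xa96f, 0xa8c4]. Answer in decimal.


Given words: [0xb1c2, 0x63df, 0xd66a, 0xa96f, 0xa8c4]
Step 1: Sum all words
Raw sum = 45506 + 25567 + 54890 + 43375 + 43204 = 212542
Step 2: Fold carry: (15934 + 3) = 15937
One's complement = ~15937 & 0xFFFF = 49598

49598


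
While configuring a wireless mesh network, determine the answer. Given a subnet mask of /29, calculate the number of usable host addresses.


Given: subnet mask /29
Host bits = 32 - 29 = 3
Total addresses = 2^3 = 8
Usable hosts = 8 - 2 (network + broadcast) = 6

6


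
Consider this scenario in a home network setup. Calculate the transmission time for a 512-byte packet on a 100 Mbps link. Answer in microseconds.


Given: packet = 512 bytes, bandwidth = 100 Mbps
Packet in bits = 512 * 8 = 4096 bits
Bandwidth = 100 * 10^6 = 100000000 bps
Time = 4096 / 100000000 seconds
Time in us = 4096 * 10^6 / 100000000 = 40.96

40.96


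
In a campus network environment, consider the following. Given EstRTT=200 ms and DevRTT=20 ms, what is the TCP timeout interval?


Given: EstRTT = 200 ms, DevRTT = 20 ms
Timeout = EstRTT + 4 * DevRTT
4 * DevRTT = 4 * 20 = 80
Timeout = 200 + 80 = 280 ms

280


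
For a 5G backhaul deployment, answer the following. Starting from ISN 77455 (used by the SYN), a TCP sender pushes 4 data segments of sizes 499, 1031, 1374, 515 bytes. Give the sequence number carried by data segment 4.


The SYN occupies sequence number ISN = 77455, so the first data byte is ISN + 1 = 77456.
SEQ of data segment i = (ISN + 1) + sum of payload sizes of segments 1..i-1.
Segment 1: SEQ = 77456, payload = 499 bytes
Segment 2: SEQ = 77955, payload = 1031 bytes
Segment 3: SEQ = 78986, payload = 1374 bytes
Segment 4: SEQ = 80360, payload = 515 bytes
SEQ of segment 4 = 77456 + 499 + 1031 + 1374 = 80360

80360


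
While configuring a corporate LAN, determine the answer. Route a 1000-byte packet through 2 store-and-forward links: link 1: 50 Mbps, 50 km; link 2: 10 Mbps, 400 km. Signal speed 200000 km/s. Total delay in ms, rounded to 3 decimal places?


Packet = 1000 bytes = 8000 bits. Store-and-forward: sum (t_trans + t_prop) per link.
Link 1: t_trans = 8000/(50*10^6) s = 0.1600 ms; t_prop = 50/200000 s = 0.2500 ms; subtotal = 0.4100 ms
Link 2: t_trans = 8000/(10*10^6) s = 0.8000 ms; t_prop = 400/200000 s = 2.0000 ms; subtotal = 2.8000 ms
End-to-end = 0.4100 + 2.8000 = 3.2100 ms -> 3.210 ms (3 dp)

3.210


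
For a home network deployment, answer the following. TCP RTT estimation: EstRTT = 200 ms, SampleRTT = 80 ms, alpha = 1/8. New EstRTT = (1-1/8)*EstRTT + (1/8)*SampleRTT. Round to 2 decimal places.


Given: EstRTT = 200 ms, SampleRTT = 80 ms, alpha = 1/8
New EstRTT = (1 - alpha) * EstRTT + alpha * SampleRTT
(7/8) * 200 = 175
(1/8) * 80 = 10
New EstRTT = 175 + 10 = 185 ms -> 185.00 ms (2 dp)

185.00


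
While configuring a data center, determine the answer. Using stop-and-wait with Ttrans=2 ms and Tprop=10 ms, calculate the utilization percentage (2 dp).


Given: Ttrans = 2 ms, Tprop = 10 ms
RTT = 2 * Tprop = 2 * 10 = 20 ms
U = Ttrans / (Ttrans + RTT)
U = 2 / (2 + 20)
U = 2 / 22 = 0.090909
U% = 9.09%

9.09


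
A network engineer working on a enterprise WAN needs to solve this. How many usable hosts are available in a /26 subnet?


Given: subnet mask /26
Host bits = 32 - 26 = 6
Total addresses = 2^6 = 64
Usable hosts = 64 - 2 (network + broadcast) = 62

62


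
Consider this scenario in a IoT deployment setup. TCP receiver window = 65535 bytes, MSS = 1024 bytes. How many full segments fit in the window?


Given: RWND = 65535 bytes, MSS = 1024 bytes
Full segments = floor(RWND / MSS)
Full segments = floor(65535 / 1024)
Full segments = floor(63.999) = 63

63


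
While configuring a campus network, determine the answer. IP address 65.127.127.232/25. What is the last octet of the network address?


Given: IP = 65.127.127.232, prefix = /25
Subnet mask = 255.255.255.128
Last octet of IP: 232
Last octet of mask: 128
Network last octet = 232 AND 128 = 128

128


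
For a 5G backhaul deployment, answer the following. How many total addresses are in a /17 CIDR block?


Given: CIDR prefix /17
Host bits = 32 - 17 = 15
Total addresses = 2^15 = 32768

32768


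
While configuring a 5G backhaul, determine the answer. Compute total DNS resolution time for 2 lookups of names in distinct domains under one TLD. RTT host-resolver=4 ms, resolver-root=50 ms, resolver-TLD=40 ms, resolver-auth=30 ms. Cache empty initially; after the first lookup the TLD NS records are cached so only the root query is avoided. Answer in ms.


Lookup 1 (cold cache): local + root + TLD + auth = 4 + 50 + 40 + 30 = 124 ms
Lookups 2..2 (TLD NS cached -> skip root; new domain -> still ask TLD and auth): local + TLD + auth = 4 + 40 + 30 = 74 ms each
Remaining 1 lookups: 1 * 74 = 74 ms
Total = 124 + 74 = 198 ms

198


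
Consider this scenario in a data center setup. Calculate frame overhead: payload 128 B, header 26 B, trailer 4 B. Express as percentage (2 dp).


Given: payload = 128 B, header = 26 B, trailer = 4 B
Overhead bytes = header + trailer = 26 + 4 = 30
Total frame = payload + overhead = 128 + 30 = 158
Overhead % = 30 / 158 * 100 = 18.9873% -> 18.99% (2 dp)

18.99


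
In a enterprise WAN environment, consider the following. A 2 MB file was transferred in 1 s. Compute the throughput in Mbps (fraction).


Given: file = 2 MB, time = 1 s
File in Mb = 2 * 8 = 16 Mb
Throughput = 16 / 1 Mbps
Throughput = 16 Mbps

16


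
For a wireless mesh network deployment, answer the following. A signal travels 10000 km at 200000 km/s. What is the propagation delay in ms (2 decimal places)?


Given: distance = 10000 km, speed = 200000 km/s
Delay = distance / speed = 10000 / 200000 seconds
Delay in ms = 10000 * 1000 / 200000
Delay = 50.0000 ms
Rounded to 2 dp = 50.00 ms

50.00


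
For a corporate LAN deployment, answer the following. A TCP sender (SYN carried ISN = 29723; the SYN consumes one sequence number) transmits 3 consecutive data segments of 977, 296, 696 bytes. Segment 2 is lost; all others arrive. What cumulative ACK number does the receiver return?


SYN uses sequence number 29723; first data byte = ISN + 1 = 29724.
Segment 1: SEQ = 29724, len = 977 B, covers [29724, 30700]
Segment 2: SEQ = 30701, len = 296 B, covers [30701, 30996] [LOST]
Segment 3: SEQ = 30997, len = 696 B, covers [30997, 31692]
In-order data received: bytes [29724, 30700] (segments 1..1).
Segment 2 missing -> gap begins at byte 30701; later segments buffered out of order.
Cumulative ACK = next expected in-order byte = 29724 + 977 = 30701

30701


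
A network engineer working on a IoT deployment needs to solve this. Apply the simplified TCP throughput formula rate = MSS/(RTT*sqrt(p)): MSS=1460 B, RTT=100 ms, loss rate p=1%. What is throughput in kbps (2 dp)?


Given: MSS = 1460 bytes, RTT = 100 ms, loss = 1%
RTT in seconds = 100 / 1000 = 0.1
Loss rate = 1% = 0.01
sqrt(loss) = sqrt(0.01) = 0.1
Throughput (bytes/s) = 1460 / (0.1 * 0.1) = 146000.0000
Throughput (kbps) = 146000.0000 * 8 / 1000 = 1168.000000 -> 1168.00 kbps (2 dp)

1168.00


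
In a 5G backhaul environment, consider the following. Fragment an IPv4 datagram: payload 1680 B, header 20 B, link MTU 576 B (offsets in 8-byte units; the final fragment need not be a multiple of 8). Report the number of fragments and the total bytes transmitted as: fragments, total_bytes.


Max data per non-final fragment = floor((MTU - header)/8)*8 = floor((576 - 20)/8)*8 = floor(556/8)*8 = 552 B
Final fragment needs no 8-byte alignment: it can carry up to MTU - header = 556 B
Non-final fragments needed = ceil((payload - 556) / 552) = ceil(1124/552) = ceil(2.0362) = 3
Number of fragments = 3 + 1 = 4
Fragment sizes (data): 3 * 552 B + 24 B (last, 24 <= 556 OK)
Total bytes sent = payload + n_frags * header = 1680 + 4*20 = 1680 + 80 = 1760 B

4, 1760


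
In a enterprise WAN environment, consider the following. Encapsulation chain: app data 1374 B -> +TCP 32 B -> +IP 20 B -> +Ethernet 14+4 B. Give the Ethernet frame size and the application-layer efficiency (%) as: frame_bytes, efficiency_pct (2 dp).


TCP segment = 1374 + 32 = 1406 B
IP packet = 1406 + 20 = 1426 B
Ethernet frame = 1426 + 14 + 4 = 1444 B
Efficiency = app / frame = 1374 / 1444 = 0.951524 = 95.1524% -> 95.15% (2 dp)

1444, 95.15


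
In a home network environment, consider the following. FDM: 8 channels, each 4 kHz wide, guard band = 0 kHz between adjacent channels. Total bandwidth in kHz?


Given: 8 channels, 4 kHz each, guard = 0 kHz
Channel bandwidth = 8 * 4 = 32 kHz
Guard bands = 7 gaps * 0 kHz = 0 kHz
Total = 32 + 0 = 32 kHz

32


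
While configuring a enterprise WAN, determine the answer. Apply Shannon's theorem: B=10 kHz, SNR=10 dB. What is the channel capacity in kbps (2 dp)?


Given: B = 10 kHz, SNR = 10 dB
SNR linear = 10^(10/10) = 10
1 + SNR = 11
log2(11) = 3.4594316186
C = 10 * 1000 * 3.4594316186 = 34594.3162 bps
C = 34.594316 kbps -> 34.59 kbps (2 dp)

34.59


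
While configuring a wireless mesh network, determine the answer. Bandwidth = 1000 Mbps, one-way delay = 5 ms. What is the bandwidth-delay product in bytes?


Given: bandwidth = 1000 Mbps, delay = 5 ms
BDP in bits = 1000 * 10^6 * 5 / 1000
BDP in bits = 5000000
BDP in bytes = 5000000 / 8 = 625000

625000


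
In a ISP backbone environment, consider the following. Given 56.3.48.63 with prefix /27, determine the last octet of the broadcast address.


Given: IP = 56.3.48.63, prefix = /27
Host bits = 32 - 27 = 5
Network last octet = 63 AND mask = 32
Host part size = 2^5 - 1 = 31
Broadcast last octet = 32 OR 31 = 63

63


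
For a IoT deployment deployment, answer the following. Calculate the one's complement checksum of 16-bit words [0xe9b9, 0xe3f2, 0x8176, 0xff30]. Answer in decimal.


Given words: [0xe9b9, 0xe3f2, 0x8176, 0xff30]
Step 1: Sum all words
Raw sum = 59833 + 58354 + 33142 + 65328 = 216657
Step 2: Fold carry: (20049 + 3) = 20052
One's complement = ~20052 & 0xFFFF = 45483

45483


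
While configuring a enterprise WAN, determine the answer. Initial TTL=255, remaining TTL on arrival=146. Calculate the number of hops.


Given: initial TTL = 255, received TTL = 146
Hops = initial TTL - received TTL
Hops = 255 - 146 = 109

109


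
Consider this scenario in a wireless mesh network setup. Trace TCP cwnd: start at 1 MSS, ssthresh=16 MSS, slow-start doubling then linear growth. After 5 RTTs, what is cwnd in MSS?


RTT 0: cwnd = 1 MSS (initial)
RTT 1: cwnd = 2 MSS (slow start, doubled)
RTT 2: cwnd = 4 MSS (slow start, doubled)
RTT 3: cwnd = 8 MSS (slow start, doubled)
RTT 4: cwnd = 16 MSS (slow start, doubled)
RTT 5: cwnd = 17 MSS (congestion avoidance, +1)

17


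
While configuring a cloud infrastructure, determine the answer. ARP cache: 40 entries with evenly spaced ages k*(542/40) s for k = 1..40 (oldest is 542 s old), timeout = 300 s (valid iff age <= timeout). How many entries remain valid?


Ages are k * 542/40 s for k = 1..40 (spacing = 13.5500 s).
Entry k is valid iff k * 542/40 <= 300 iff k <= 40 * 300 / 542 = 22.1402
n_valid = floor(22.1402) = 22
(n_stale = 40 - 22 = 18)

22


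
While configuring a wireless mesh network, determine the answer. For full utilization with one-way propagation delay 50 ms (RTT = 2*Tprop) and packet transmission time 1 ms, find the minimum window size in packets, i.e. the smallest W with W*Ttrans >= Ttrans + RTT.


Given: Ttrans = 1 ms, RTT = 100 ms (= 2 * Tprop, Tprop = 50 ms)
Time until first ACK returns = Ttrans + RTT = 1 + 100 = 101 ms
Need W * Ttrans >= Ttrans + RTT  ->  W >= (Ttrans + RTT) / Ttrans
(Ttrans + RTT) / Ttrans = 101 / 1 = 101
W_min = ceil(101) = 101

101


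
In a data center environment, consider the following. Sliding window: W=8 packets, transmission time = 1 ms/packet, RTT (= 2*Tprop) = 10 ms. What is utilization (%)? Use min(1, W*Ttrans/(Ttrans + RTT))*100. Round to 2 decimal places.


Given: W = 8, Ttrans = 1 ms, RTT = 10 ms (= 2 * Tprop, Tprop = 5 ms)
Cycle time = Ttrans + RTT = 1 + 10 = 11 ms (first packet sent until its ACK returns)
W * Ttrans = 8 * 1 = 8 ms of sending per cycle
W * Ttrans / (Ttrans + RTT) = 8 / 11 = 0.727273
U = min(1, 0.727273) = 0.727273
U% = 72.73%

72.73


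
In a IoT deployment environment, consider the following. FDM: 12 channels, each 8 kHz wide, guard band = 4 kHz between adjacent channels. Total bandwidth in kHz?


Given: 12 channels, 8 kHz each, guard = 4 kHz
Channel bandwidth = 12 * 8 = 96 kHz
Guard bands = 11 gaps * 4 kHz = 44 kHz
Total = 96 + 44 = 140 kHz

140


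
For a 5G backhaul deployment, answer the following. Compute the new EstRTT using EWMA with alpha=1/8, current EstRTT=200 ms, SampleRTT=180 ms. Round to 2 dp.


Given: EstRTT = 200 ms, SampleRTT = 180 ms, alpha = 1/8
New EstRTT = (1 - alpha) * EstRTT + alpha * SampleRTT
(7/8) * 200 = 175
(1/8) * 180 = 22.5
New EstRTT = 175 + 22.5 = 197.5 ms -> 197.50 ms (2 dp)

197.50


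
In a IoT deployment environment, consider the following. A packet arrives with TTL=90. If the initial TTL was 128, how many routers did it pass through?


Given: initial TTL = 128, received TTL = 90
Hops = initial TTL - received TTL
Hops = 128 - 90 = 38

38


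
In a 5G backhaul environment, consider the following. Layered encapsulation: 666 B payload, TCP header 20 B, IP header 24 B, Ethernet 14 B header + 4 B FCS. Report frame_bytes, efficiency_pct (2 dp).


TCP segment = 666 + 20 = 686 B
IP packet = 686 + 24 = 710 B
Ethernet frame = 710 + 14 + 4 = 728 B
Efficiency = app / frame = 666 / 728 = 0.914835 = 91.4835% -> 91.48% (2 dp)

728, 91.48


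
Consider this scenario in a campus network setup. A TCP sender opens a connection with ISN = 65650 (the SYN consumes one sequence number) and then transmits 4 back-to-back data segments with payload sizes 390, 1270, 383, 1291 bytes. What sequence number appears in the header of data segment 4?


The SYN occupies sequence number ISN = 65650, so the first data byte is ISN + 1 = 65651.
SEQ of data segment i = (ISN + 1) + sum of payload sizes of segments 1..i-1.
Segment 1: SEQ = 65651, payload = 390 bytes
Segment 2: SEQ = 66041, payload = 1270 bytes
Segment 3: SEQ = 67311, payload = 383 bytes
Segment 4: SEQ = 67694, payload = 1291 bytes
SEQ of segment 4 = 65651 + 390 + 1270 + 383 = 67694

67694


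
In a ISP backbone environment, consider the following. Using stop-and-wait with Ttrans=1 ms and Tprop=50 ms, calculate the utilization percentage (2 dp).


Given: Ttrans = 1 ms, Tprop = 50 ms
RTT = 2 * Tprop = 2 * 50 = 100 ms
U = Ttrans / (Ttrans + RTT)
U = 1 / (1 + 100)
U = 1 / 101 = 0.009901
U% = 0.99%

0.99


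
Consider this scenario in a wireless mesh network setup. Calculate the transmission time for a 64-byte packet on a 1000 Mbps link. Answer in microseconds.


Given: packet = 64 bytes, bandwidth = 1000 Mbps
Packet in bits = 64 * 8 = 512 bits
Bandwidth = 1000 * 10^6 = 1000000000 bps
Time = 512 / 1000000000 seconds
Time in us = 512 * 10^6 / 1000000000 = 0.512

0.512


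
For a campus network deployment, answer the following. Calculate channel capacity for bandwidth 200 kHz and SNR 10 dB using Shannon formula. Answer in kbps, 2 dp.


Given: B = 200 kHz, SNR = 10 dB
SNR linear = 10^(10/10) = 10
1 + SNR = 11
log2(11) = 3.4594316186
C = 200 * 1000 * 3.4594316186 = 691886.3237 bps
C = 691.886324 kbps -> 691.89 kbps (2 dp)

691.89


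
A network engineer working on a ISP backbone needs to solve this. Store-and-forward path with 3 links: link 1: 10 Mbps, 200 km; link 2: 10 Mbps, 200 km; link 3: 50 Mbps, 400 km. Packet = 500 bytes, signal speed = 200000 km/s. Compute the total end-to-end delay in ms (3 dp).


Packet = 500 bytes = 4000 bits. Store-and-forward: sum (t_trans + t_prop) per link.
Link 1: t_trans = 4000/(10*10^6) s = 0.4000 ms; t_prop = 200/200000 s = 1.0000 ms; subtotal = 1.4000 ms
Link 2: t_trans = 4000/(10*10^6) s = 0.4000 ms; t_prop = 200/200000 s = 1.0000 ms; subtotal = 1.4000 ms
Link 3: t_trans = 4000/(50*10^6) s = 0.0800 ms; t_prop = 400/200000 s = 2.0000 ms; subtotal = 2.0800 ms
End-to-end = 1.4000 + 1.4000 + 2.0800 = 4.8800 ms -> 4.880 ms (3 dp)

4.880


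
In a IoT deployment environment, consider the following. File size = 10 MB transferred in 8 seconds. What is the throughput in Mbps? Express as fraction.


Given: file = 10 MB, time = 8 s
File in Mb = 10 * 8 = 80 Mb
Throughput = 80 / 8 Mbps
Throughput = 10 Mbps

10


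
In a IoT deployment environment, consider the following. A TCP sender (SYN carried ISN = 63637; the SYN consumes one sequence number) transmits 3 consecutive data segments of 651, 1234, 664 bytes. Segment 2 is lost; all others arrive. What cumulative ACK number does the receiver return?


SYN uses sequence number 63637; first data byte = ISN + 1 = 63638.
Segment 1: SEQ = 63638, len = 651 B, covers [63638, 64288]
Segment 2: SEQ = 64289, len = 1234 B, covers [64289, 65522] [LOST]
Segment 3: SEQ = 65523, len = 664 B, covers [65523, 66186]
In-order data received: bytes [63638, 64288] (segments 1..1).
Segment 2 missing -> gap begins at byte 64289; later segments buffered out of order.
Cumulative ACK = next expected in-order byte = 63638 + 651 = 64289

64289


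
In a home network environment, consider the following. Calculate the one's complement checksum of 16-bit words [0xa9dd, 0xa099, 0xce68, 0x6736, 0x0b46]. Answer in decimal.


Given words: [0xa9dd, 0xa099, 0xce68, 0x6736, 0x0b46]
Step 1: Sum all words
Raw sum = 43485 + 41113 + 52840 + 26422 + 2886 = 166746
Step 2: Fold carry: (35674 + 2) = 35676
One's complement = ~35676 & 0xFFFF = 29859

29859


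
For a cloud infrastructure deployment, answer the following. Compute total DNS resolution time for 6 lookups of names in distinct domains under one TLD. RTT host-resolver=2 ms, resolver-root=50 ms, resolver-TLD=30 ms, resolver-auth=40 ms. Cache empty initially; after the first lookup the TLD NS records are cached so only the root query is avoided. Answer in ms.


Lookup 1 (cold cache): local + root + TLD + auth = 2 + 50 + 30 + 40 = 122 ms
Lookups 2..6 (TLD NS cached -> skip root; new domain -> still ask TLD and auth): local + TLD + auth = 2 + 30 + 40 = 72 ms each
Remaining 5 lookups: 5 * 72 = 360 ms
Total = 122 + 360 = 482 ms

482


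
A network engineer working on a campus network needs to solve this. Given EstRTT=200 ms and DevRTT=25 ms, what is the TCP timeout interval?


Given: EstRTT = 200 ms, DevRTT = 25 ms
Timeout = EstRTT + 4 * DevRTT
4 * DevRTT = 4 * 25 = 100
Timeout = 200 + 100 = 300 ms

300


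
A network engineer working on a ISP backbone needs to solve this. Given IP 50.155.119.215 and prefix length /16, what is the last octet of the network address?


Given: IP = 50.155.119.215, prefix = /16
Subnet mask = 255.255.0.0
Last octet of IP: 215
Last octet of mask: 0
Network last octet = 215 AND 0 = 0

0


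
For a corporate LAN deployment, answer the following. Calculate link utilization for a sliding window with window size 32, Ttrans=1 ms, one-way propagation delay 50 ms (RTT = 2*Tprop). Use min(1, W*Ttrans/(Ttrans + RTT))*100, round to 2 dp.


Given: W = 32, Ttrans = 1 ms, RTT = 100 ms (= 2 * Tprop, Tprop = 50 ms)
Cycle time = Ttrans + RTT = 1 + 100 = 101 ms (first packet sent until its ACK returns)
W * Ttrans = 32 * 1 = 32 ms of sending per cycle
W * Ttrans / (Ttrans + RTT) = 32 / 101 = 0.316832
U = min(1, 0.316832) = 0.316832
U% = 31.68%

31.68


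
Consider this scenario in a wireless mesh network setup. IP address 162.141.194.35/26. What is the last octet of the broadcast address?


Given: IP = 162.141.194.35, prefix = /26
Host bits = 32 - 26 = 6
Network last octet = 35 AND mask = 0
Host part size = 2^6 - 1 = 63
Broadcast last octet = 0 OR 63 = 63

63


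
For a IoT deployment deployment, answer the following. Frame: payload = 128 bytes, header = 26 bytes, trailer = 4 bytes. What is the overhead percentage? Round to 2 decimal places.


Given: payload = 128 B, header = 26 B, trailer = 4 B
Overhead bytes = header + trailer = 26 + 4 = 30
Total frame = payload + overhead = 128 + 30 = 158
Overhead % = 30 / 158 * 100 = 18.9873% -> 18.99% (2 dp)

18.99
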